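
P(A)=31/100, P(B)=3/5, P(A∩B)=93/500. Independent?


P(A)×P(B) = 93/500
P(A∩B) = 93/500
Equal ✓ → Independent

Yes, independent


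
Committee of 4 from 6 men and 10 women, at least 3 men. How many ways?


Count by #men:
  3M,1W: C(6,3)×C(10,1)=200
  4M,0W: C(6,4)×C(10,0)=15
Total = 215

215


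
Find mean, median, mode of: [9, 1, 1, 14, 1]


Sorted: [1, 1, 1, 9, 14]
Mean = 26/5
Median = 1
Freq: {9: 1, 1: 3, 14: 1}
Mode: [1]

Mean=26/5, Median=1, Mode=1


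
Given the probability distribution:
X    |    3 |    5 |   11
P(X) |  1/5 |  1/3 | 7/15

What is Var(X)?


E[X] = 37/5
E[X²] = 333/5
Var(X) = E[X²] - (E[X])² = 333/5 - 1369/25 = 296/25

Var(X) = 296/25 ≈ 11.8400


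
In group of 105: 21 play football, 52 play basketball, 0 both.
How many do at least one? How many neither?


|A∪B| = 21+52-0 = 73
Neither = 105-73 = 32

At least one: 73; Neither: 32


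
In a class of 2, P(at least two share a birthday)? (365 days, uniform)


P(all different) = Π(365-i)/365 for i=0..1
= 0.997260
P(match) = 1 - 0.997260 = 0.002740

P ≈ 0.0027 ≈ 0.27%


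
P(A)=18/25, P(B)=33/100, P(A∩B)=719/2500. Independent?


P(A)×P(B) = 297/1250
P(A∩B) = 719/2500
Not equal → NOT independent

No, not independent


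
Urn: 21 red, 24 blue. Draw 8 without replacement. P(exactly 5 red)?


Hypergeometric: C(21,5)×C(24,3)/C(45,8)
= 20349×2024/215553195 = 21896/114595

P(X=5) = 21896/114595 ≈ 19.11%


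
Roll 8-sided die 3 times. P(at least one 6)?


P(no 6)^3 = (7/8)^3 = 343/512
P(≥1) = 1 - 343/512 = 169/512

P = 169/512 ≈ 33.01%


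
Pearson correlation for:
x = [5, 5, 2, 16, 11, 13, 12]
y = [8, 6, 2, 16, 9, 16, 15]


n=7, Σx=64, Σy=72, Σxy=817, Σx²=744, Σy²=922
r = (7×817 - 64×72)/√((7×744 - 64²)(7×922 - 72²))
= 1111/√(1112×1270) = 1111/√1412240 ≈ 1111/1188.3770 ≈ 0.9349

r ≈ 0.9349


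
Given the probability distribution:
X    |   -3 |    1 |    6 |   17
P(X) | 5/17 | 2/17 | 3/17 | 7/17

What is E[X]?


E[X] = Σ x·P(X=x)
= (-3)×(5/17) + (1)×(2/17) + (6)×(3/17) + (17)×(7/17)
= 124/17

E[X] = 124/17


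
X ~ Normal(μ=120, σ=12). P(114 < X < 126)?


z₁=(114-120)/12=-0.5, z₂=(126-120)/12=0.5
P = Φ(0.5) - Φ(-0.5) = 0.691462 - 0.308538 = 0.382924 ≈ 0.3829

P(114 < X < 126) ≈ 0.3829


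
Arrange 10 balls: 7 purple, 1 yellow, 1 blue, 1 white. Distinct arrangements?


10!/(7!×1!×1!×1!) = 720

720


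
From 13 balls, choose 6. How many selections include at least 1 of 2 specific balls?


Complement: C(13,6) - C(11,6) = 1716 - 462 = 1254

1254


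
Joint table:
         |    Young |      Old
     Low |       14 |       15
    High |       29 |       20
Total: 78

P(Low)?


P(Low) = (14+15)/78 = 29/78

P(Low) = 29/78 ≈ 37.18%


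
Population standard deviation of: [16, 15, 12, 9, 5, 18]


Mean = 75/6 = 25/2
  (16-25/2)²=49/4
  (15-25/2)²=25/4
  (12-25/2)²=1/4
  (9-25/2)²=49/4
  (5-25/2)²=225/4
  (18-25/2)²=121/4
Σ(x-μ)² = 235/2
σ² = (235/2)/6 = 235/12

σ = √(235/12) ≈ 4.4253


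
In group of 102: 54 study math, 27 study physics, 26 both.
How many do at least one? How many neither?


|A∪B| = 54+27-26 = 55
Neither = 102-55 = 47

At least one: 55; Neither: 47


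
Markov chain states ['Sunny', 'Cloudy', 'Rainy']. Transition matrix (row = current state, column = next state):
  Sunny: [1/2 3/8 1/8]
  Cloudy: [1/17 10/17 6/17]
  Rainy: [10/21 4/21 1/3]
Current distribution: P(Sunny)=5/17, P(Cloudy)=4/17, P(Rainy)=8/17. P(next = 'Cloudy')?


P(next=Cloudy) = Σᵢ P(now=i)×P(i→Cloudy)
= 5/17×3/8 + 4/17×10/17 + 8/17×4/21
= 15/136 + 40/289 + 32/357 = 16427/48552

P = 16427/48552 ≈ 0.3383


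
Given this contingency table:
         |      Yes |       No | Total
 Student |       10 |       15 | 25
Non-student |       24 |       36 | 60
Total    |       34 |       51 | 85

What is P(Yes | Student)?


P(Yes | Student) = 10/(10+15) = 10/25 = 2/5

P(Yes|Student) = 2/5 ≈ 40.00%


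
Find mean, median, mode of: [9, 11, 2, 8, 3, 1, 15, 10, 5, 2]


Sorted: [1, 2, 2, 3, 5, 8, 9, 10, 11, 15]
Mean = 66/10 = 33/5
Median = 13/2
Freq: {9: 1, 11: 1, 2: 2, 8: 1, 3: 1, 1: 1, 15: 1, 10: 1, 5: 1}
Mode: [2]

Mean=33/5, Median=13/2, Mode=2


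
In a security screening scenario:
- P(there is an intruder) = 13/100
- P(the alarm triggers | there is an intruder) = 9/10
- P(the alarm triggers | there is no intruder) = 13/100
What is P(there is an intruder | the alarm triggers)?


Using Bayes' theorem:
P(A|B) = P(B|A)·P(A) / P(B)

P(the alarm triggers) = 9/10 × 13/100 + 13/100 × 87/100
= 117/1000 + 1131/10000 = 2301/10000

P(there is an intruder|the alarm triggers) = (117/1000) / (2301/10000) = 30/59

P(there is an intruder|the alarm triggers) = 30/59 ≈ 50.85%


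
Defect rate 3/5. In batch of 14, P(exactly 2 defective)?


Binomial: P(X=2) = C(14,2)×p^2×(1-p)^12
= 91 × 9/25 × 4096/244140625 = 3354624/6103515625

P(X=2) = 3354624/6103515625 ≈ 0.05%


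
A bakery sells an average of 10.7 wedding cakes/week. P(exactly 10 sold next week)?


Poisson(λ=10.7): P(X=10) = e^(-λ)×λ^k/k!
= e^(-10.7) × 10.7^10 / 10!
≈ 2.254493791e-05 × 19671513572.9 / 3628800 ≈ 0.122215

P(X=10) ≈ 0.122215 ≈ 12.22%


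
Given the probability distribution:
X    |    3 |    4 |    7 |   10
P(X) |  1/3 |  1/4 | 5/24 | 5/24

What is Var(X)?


E[X] = 133/24
E[X²] = 913/24
Var(X) = E[X²] - (E[X])² = 913/24 - 17689/576 = 4223/576

Var(X) = 4223/576 ≈ 7.3316


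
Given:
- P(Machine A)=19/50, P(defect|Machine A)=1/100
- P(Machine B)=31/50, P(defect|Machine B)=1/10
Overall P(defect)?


P(B) = Σ P(B|Aᵢ)×P(Aᵢ)
  1/100×19/50 = 19/5000
  1/10×31/50 = 31/500
Sum = 329/5000

P(defect) = 329/5000 ≈ 6.58%


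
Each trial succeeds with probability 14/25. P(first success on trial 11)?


Geometric: P(X=11) = (1-p)^(k-1)×p = (11/25)^10×14/25 = 363123944414/2384185791015625

P(X=11) = 363123944414/2384185791015625 ≈ 0.02%


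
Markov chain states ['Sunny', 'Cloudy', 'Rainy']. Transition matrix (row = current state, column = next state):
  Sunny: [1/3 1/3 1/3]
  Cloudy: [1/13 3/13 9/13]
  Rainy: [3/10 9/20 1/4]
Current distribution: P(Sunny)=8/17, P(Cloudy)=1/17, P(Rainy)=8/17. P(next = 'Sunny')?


P(next=Sunny) = Σᵢ P(now=i)×P(i→Sunny)
= 8/17×1/3 + 1/17×1/13 + 8/17×3/10
= 8/51 + 1/221 + 12/85 = 59/195

P = 59/195 ≈ 0.3026


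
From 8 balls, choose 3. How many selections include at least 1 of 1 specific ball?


Complement: C(8,3) - C(7,3) = 56 - 35 = 21

21


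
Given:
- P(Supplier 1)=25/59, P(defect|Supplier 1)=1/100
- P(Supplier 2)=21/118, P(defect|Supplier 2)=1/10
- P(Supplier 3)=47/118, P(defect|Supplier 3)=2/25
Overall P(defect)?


P(B) = Σ P(B|Aᵢ)×P(Aᵢ)
  1/100×25/59 = 1/236
  1/10×21/118 = 21/1180
  2/25×47/118 = 47/1475
Sum = 159/2950

P(defect) = 159/2950 ≈ 5.39%


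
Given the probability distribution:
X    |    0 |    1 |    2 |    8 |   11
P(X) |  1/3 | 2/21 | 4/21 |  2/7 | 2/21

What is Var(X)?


E[X] = 80/21
E[X²] = 92/3
Var(X) = E[X²] - (E[X])² = 92/3 - 6400/441 = 7124/441

Var(X) = 7124/441 ≈ 16.1542


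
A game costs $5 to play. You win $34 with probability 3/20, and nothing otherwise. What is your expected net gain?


E[gain] = (34-5)×3/20 + (-5)×17/20
= 87/20 - 17/4 = 1/10

Expected net gain = $1/10 ≈ $0.10


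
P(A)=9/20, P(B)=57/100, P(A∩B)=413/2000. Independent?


P(A)×P(B) = 513/2000
P(A∩B) = 413/2000
Not equal → NOT independent

No, not independent


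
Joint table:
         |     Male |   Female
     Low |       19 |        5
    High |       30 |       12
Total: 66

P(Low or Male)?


P(Low∨Male) = P(Low) + P(Male) - P(Low∧Male)
= (24 + 49 - 19)/66 = 54/66 = 9/11

P = 9/11 ≈ 81.82%


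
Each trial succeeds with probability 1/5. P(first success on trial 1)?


Geometric: P(X=1) = (1-p)^(k-1)×p = (4/5)^0×1/5 = 1/5

P(X=1) = 1/5 ≈ 20.00%


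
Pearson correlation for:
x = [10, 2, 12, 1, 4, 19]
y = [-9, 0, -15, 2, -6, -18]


n=6, Σx=48, Σy=-46, Σxy=-634, Σx²=626, Σy²=670
r = (6×(-634) - 48×(-46))/√((6×626 - 48²)(6×670 - (-46)²))
= -1596/√(1452×1904) = -1596/√2764608 ≈ -1596/1662.7110 ≈ -0.9599

r ≈ -0.9599


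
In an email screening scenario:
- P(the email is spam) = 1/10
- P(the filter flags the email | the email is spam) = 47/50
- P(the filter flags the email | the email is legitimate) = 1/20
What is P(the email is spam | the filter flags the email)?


Using Bayes' theorem:
P(A|B) = P(B|A)·P(A) / P(B)

P(the filter flags the email) = 47/50 × 1/10 + 1/20 × 9/10
= 47/500 + 9/200 = 139/1000

P(the email is spam|the filter flags the email) = (47/500) / (139/1000) = 94/139

P(the email is spam|the filter flags the email) = 94/139 ≈ 67.63%


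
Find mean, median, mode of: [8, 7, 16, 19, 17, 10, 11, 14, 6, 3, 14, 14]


Sorted: [3, 6, 7, 8, 10, 11, 14, 14, 14, 16, 17, 19]
Mean = 139/12
Median = 25/2
Freq: {8: 1, 7: 1, 16: 1, 19: 1, 17: 1, 10: 1, 11: 1, 14: 3, 6: 1, 3: 1}
Mode: [14]

Mean=139/12, Median=25/2, Mode=14


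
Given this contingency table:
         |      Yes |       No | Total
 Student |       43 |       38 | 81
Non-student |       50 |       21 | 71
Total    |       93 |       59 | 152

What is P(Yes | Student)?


P(Yes | Student) = 43/(43+38) = 43/81

P(Yes|Student) = 43/81 ≈ 53.09%


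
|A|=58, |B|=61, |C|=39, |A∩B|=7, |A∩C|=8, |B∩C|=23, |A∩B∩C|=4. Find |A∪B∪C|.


|A∪B∪C| = 58+61+39-7-8-23+4 = 124

|A∪B∪C| = 124


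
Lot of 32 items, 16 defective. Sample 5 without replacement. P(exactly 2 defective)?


Hypergeometric: C(16,2)×C(16,3)/C(32,5)
= 120×560/201376 = 300/899

P(X=2) = 300/899 ≈ 33.37%


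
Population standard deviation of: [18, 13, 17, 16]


Mean = 64/4 = 16
  (18-16)²=4
  (13-16)²=9
  (17-16)²=1
  (16-16)²=0
Σ(x-μ)² = 14
σ² = 14/4 = 7/2

σ = √(7/2) ≈ 1.8708


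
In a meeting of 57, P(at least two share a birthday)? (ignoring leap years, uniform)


P(all different) = Π(365-i)/365 for i=0..56
= 0.009878
P(match) = 1 - 0.009878 = 0.990122

P ≈ 0.9901 ≈ 99.01%


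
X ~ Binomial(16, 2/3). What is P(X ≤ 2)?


P(X ≤ 2) = Σ P(X=i) for i=0..2
P(X=0) = 1/43046721
P(X=1) = 32/43046721
P(X=2) = 160/14348907
Sum = 19/1594323

P(X ≤ 2) = 19/1594323 ≈ 0.00%


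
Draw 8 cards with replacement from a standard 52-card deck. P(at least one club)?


P(not a club) = 39/52 = 3/4
P(none in 8 draws) = (3/4)^8 = 6561/65536
P(≥1 club) = 1 - 6561/65536 = 58975/65536

P = 58975/65536 ≈ 89.99%


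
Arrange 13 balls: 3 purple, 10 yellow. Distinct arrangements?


13!/(3!×10!) = 286

286


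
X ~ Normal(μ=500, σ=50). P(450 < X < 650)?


z₁=(450-500)/50=-1.0, z₂=(650-500)/50=3.0
P = Φ(3.0) - Φ(-1.0) = 0.998650 - 0.158655 = 0.839995 ≈ 0.8400

P(450 < X < 650) ≈ 0.8400


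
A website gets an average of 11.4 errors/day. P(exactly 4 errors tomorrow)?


Poisson(λ=11.4): P(X=4) = e^(-λ)×λ^k/k!
= e^(-11.4) × 11.4^4 / 4!
≈ 1.119548484e-05 × 16889.6016 / 24 ≈ 0.007879

P(X=4) ≈ 0.007879 ≈ 0.79%


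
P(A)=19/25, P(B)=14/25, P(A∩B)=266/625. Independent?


P(A)×P(B) = 266/625
P(A∩B) = 266/625
Equal ✓ → Independent

Yes, independent


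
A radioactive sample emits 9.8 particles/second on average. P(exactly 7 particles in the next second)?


Poisson(λ=9.8): P(X=7) = e^(-λ)×λ^k/k!
= e^(-9.8) × 9.8^7 / 7!
≈ 5.545159943e-05 × 8681255.33247 / 5040 ≈ 0.095514

P(X=7) ≈ 0.095514 ≈ 9.55%


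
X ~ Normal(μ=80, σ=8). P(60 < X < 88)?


z₁=(60-80)/8=-2.5, z₂=(88-80)/8=1.0
P = Φ(1.0) - Φ(-2.5) = 0.841345 - 0.006210 = 0.835135 ≈ 0.8351

P(60 < X < 88) ≈ 0.8351


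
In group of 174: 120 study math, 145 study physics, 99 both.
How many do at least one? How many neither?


|A∪B| = 120+145-99 = 166
Neither = 174-166 = 8

At least one: 166; Neither: 8


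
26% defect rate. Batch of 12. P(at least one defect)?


P(all good) = (37/50)^12 = 6582952005840035281/244140625000000000000
P(≥1 defect) = 237557672994159964719/244140625000000000000

P = 237557672994159964719/244140625000000000000 ≈ 97.30%


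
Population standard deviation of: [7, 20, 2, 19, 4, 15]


Mean = 67/6
  (7-67/6)²=625/36
  (20-67/6)²=2809/36
  (2-67/6)²=3025/36
  (19-67/6)²=2209/36
  (4-67/6)²=1849/36
  (15-67/6)²=529/36
Σ(x-μ)² = 1841/6
σ² = (1841/6)/6 = 1841/36

σ = √(1841/36) ≈ 7.1511


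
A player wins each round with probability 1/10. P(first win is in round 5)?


Geometric: P(X=5) = (1-p)^(k-1)×p = (9/10)^4×1/10 = 6561/100000

P(X=5) = 6561/100000 ≈ 6.56%


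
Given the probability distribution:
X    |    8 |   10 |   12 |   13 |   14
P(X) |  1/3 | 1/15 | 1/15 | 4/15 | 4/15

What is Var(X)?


E[X] = 34/3
E[X²] = 2024/15
Var(X) = E[X²] - (E[X])² = 2024/15 - 1156/9 = 292/45

Var(X) = 292/45 ≈ 6.4889


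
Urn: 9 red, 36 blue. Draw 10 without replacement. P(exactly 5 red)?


Hypergeometric: C(9,5)×C(36,5)/C(45,10)
= 126×376992/3190187286 = 239904/16112057

P(X=5) = 239904/16112057 ≈ 1.49%


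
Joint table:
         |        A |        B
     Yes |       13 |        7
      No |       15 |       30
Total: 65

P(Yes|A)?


P(Yes|A) = 13/(13+15) = 13/28

P = 13/28 ≈ 46.43%


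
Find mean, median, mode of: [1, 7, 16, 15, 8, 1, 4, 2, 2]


Sorted: [1, 1, 2, 2, 4, 7, 8, 15, 16]
Mean = 56/9
Median = 4
Freq: {1: 2, 7: 1, 16: 1, 15: 1, 8: 1, 4: 1, 2: 2}
Mode: [1, 2]

Mean=56/9, Median=4, Mode=[1, 2]


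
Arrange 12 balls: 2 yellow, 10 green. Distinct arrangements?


12!/(2!×10!) = 66

66


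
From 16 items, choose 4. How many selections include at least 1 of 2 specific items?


Complement: C(16,4) - C(14,4) = 1820 - 1001 = 819

819


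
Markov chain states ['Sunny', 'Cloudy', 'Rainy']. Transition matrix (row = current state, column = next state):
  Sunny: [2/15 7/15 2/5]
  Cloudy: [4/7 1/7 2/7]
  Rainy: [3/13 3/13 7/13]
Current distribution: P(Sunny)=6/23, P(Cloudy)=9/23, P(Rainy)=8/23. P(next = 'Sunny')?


P(next=Sunny) = Σᵢ P(now=i)×P(i→Sunny)
= 6/23×2/15 + 9/23×4/7 + 8/23×3/13
= 4/115 + 36/161 + 24/299 = 3544/10465

P = 3544/10465 ≈ 0.3387


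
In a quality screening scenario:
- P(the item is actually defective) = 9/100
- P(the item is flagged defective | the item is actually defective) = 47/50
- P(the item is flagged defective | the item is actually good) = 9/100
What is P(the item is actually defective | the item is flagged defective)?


Using Bayes' theorem:
P(A|B) = P(B|A)·P(A) / P(B)

P(the item is flagged defective) = 47/50 × 9/100 + 9/100 × 91/100
= 423/5000 + 819/10000 = 333/2000

P(the item is actually defective|the item is flagged defective) = (423/5000) / (333/2000) = 94/185

P(the item is actually defective|the item is flagged defective) = 94/185 ≈ 50.81%


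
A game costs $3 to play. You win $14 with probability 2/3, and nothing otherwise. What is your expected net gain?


E[gain] = (14-3)×2/3 + (-3)×1/3
= 22/3 - 1 = 19/3

Expected net gain = $19/3 ≈ $6.33


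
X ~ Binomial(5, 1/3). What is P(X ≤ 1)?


P(X ≤ 1) = Σ P(X=i) for i=0..1
P(X=0) = 32/243
P(X=1) = 80/243
Sum = 112/243

P(X ≤ 1) = 112/243 ≈ 46.09%


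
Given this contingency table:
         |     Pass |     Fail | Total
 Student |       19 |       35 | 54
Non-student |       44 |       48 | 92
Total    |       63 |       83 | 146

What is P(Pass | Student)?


P(Pass | Student) = 19/(19+35) = 19/54

P(Pass|Student) = 19/54 ≈ 35.19%


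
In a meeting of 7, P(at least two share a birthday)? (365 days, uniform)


P(all different) = Π(365-i)/365 for i=0..6
= 0.943764
P(match) = 1 - 0.943764 = 0.056236

P ≈ 0.0562 ≈ 5.62%


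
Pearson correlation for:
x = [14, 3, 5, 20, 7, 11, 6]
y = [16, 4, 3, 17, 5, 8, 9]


n=7, Σx=66, Σy=62, Σxy=768, Σx²=836, Σy²=740
r = (7×768 - 66×62)/√((7×836 - 66²)(7×740 - 62²))
= 1284/√(1496×1336) = 1284/√1998656 ≈ 1284/1413.7383 ≈ 0.9082

r ≈ 0.9082


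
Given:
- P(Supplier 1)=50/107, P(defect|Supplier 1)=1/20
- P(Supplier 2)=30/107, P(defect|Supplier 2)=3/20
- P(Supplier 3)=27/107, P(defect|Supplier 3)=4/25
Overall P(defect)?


P(B) = Σ P(B|Aᵢ)×P(Aᵢ)
  1/20×50/107 = 5/214
  3/20×30/107 = 9/214
  4/25×27/107 = 108/2675
Sum = 283/2675

P(defect) = 283/2675 ≈ 10.58%


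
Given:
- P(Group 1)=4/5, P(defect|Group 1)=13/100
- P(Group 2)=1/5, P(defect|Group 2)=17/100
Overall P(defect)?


P(B) = Σ P(B|Aᵢ)×P(Aᵢ)
  13/100×4/5 = 13/125
  17/100×1/5 = 17/500
Sum = 69/500

P(defect) = 69/500 ≈ 13.80%


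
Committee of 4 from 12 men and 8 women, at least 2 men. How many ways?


Count by #men:
  2M,2W: C(12,2)×C(8,2)=1848
  3M,1W: C(12,3)×C(8,1)=1760
  4M,0W: C(12,4)×C(8,0)=495
Total = 4103

4103


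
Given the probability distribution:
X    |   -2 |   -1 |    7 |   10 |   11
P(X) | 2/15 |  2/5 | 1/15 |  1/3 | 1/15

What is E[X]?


E[X] = Σ x·P(X=x)
= (-2)×(2/15) + (-1)×(2/5) + (7)×(1/15) + (10)×(1/3) + (11)×(1/15)
= 58/15

E[X] = 58/15


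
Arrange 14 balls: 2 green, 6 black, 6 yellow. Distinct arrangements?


14!/(2!×6!×6!) = 84084

84084


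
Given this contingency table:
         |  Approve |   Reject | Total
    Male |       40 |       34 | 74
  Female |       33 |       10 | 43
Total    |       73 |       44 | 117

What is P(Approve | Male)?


P(Approve | Male) = 40/(40+34) = 40/74 = 20/37

P(Approve|Male) = 20/37 ≈ 54.05%


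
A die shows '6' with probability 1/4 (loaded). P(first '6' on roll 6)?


Geometric: P(X=6) = (1-p)^(k-1)×p = (3/4)^5×1/4 = 243/4096

P(X=6) = 243/4096 ≈ 5.93%


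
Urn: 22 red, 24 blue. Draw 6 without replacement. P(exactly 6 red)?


Hypergeometric: C(22,6)×C(24,0)/C(46,6)
= 74613×1/9366819 = 323/40549

P(X=6) = 323/40549 ≈ 0.80%


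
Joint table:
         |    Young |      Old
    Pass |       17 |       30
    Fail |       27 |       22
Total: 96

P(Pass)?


P(Pass) = (17+30)/96 = 47/96

P(Pass) = 47/96 ≈ 48.96%


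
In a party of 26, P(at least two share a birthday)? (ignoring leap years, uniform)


P(all different) = Π(365-i)/365 for i=0..25
= 0.401759
P(match) = 1 - 0.401759 = 0.598241

P ≈ 0.5982 ≈ 59.82%


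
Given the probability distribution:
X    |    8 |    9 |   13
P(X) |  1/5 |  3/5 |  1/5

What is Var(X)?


E[X] = 48/5
E[X²] = 476/5
Var(X) = E[X²] - (E[X])² = 476/5 - 2304/25 = 76/25

Var(X) = 76/25 ≈ 3.0400


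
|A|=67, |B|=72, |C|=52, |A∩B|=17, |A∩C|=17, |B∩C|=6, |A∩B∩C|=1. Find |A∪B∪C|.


|A∪B∪C| = 67+72+52-17-17-6+1 = 152

|A∪B∪C| = 152


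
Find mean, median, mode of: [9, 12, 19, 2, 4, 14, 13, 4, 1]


Sorted: [1, 2, 4, 4, 9, 12, 13, 14, 19]
Mean = 78/9 = 26/3
Median = 9
Freq: {9: 1, 12: 1, 19: 1, 2: 1, 4: 2, 14: 1, 13: 1, 1: 1}
Mode: [4]

Mean=26/3, Median=9, Mode=4


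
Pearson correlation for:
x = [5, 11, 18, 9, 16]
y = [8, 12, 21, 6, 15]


n=5, Σx=59, Σy=62, Σxy=844, Σx²=807, Σy²=910
r = (5×844 - 59×62)/√((5×807 - 59²)(5×910 - 62²))
= 562/√(554×706) = 562/√391124 ≈ 562/625.3991 ≈ 0.8986

r ≈ 0.8986


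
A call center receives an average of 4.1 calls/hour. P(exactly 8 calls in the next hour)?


Poisson(λ=4.1): P(X=8) = e^(-λ)×λ^k/k!
= e^(-4.1) × 4.1^8 / 8!
≈ 0.0165726754 × 79849.2522912 / 40320 ≈ 0.032820

P(X=8) ≈ 0.032820 ≈ 3.28%


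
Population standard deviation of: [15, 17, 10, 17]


Mean = 59/4
  (15-59/4)²=1/16
  (17-59/4)²=81/16
  (10-59/4)²=361/16
  (17-59/4)²=81/16
Σ(x-μ)² = 131/4
σ² = (131/4)/4 = 131/16

σ = √(131/16) ≈ 2.8614


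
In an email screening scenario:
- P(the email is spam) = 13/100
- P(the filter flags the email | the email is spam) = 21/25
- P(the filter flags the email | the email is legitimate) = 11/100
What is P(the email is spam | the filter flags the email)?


Using Bayes' theorem:
P(A|B) = P(B|A)·P(A) / P(B)

P(the filter flags the email) = 21/25 × 13/100 + 11/100 × 87/100
= 273/2500 + 957/10000 = 2049/10000

P(the email is spam|the filter flags the email) = (273/2500) / (2049/10000) = 364/683

P(the email is spam|the filter flags the email) = 364/683 ≈ 53.29%


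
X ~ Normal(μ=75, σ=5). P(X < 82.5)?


z = (82.5-75)/5 = 1.5
P(Z < 1.5) = 0.9332

P(X < 82.5) ≈ 0.9332


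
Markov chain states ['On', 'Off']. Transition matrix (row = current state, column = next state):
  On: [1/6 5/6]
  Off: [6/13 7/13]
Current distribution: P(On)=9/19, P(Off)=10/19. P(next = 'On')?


P(next=On) = Σᵢ P(now=i)×P(i→On)
= 9/19×1/6 + 10/19×6/13
= 3/38 + 60/247 = 159/494

P = 159/494 ≈ 0.3219


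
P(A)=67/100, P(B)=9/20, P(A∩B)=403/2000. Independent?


P(A)×P(B) = 603/2000
P(A∩B) = 403/2000
Not equal → NOT independent

No, not independent


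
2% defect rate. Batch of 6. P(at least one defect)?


P(all good) = (49/50)^6 = 13841287201/15625000000
P(≥1 defect) = 1783712799/15625000000

P = 1783712799/15625000000 ≈ 11.42%


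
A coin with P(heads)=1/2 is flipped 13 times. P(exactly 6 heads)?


Binomial: P(X=6) = C(13,6)×p^6×(1-p)^7
= 1716 × 1/64 × 1/128 = 429/2048

P(X=6) = 429/2048 ≈ 20.95%


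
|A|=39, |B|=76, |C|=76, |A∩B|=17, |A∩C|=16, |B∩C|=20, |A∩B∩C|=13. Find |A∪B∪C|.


|A∪B∪C| = 39+76+76-17-16-20+13 = 151

|A∪B∪C| = 151


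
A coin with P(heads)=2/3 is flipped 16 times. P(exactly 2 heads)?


Binomial: P(X=2) = C(16,2)×p^2×(1-p)^14
= 120 × 4/9 × 1/4782969 = 160/14348907

P(X=2) = 160/14348907 ≈ 0.00%


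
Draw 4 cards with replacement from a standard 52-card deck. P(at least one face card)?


P(not a face card) = 40/52 = 10/13
P(none in 4 draws) = (10/13)^4 = 10000/28561
P(≥1 face card) = 1 - 10000/28561 = 18561/28561

P = 18561/28561 ≈ 64.99%


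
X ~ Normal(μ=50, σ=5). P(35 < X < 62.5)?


z₁=(35-50)/5=-3.0, z₂=(62.5-50)/5=2.5
P = Φ(2.5) - Φ(-3.0) = 0.993790 - 0.001350 = 0.992440 ≈ 0.9924

P(35 < X < 62.5) ≈ 0.9924


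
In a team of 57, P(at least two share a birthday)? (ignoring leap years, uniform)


P(all different) = Π(365-i)/365 for i=0..56
= 0.009878
P(match) = 1 - 0.009878 = 0.990122

P ≈ 0.9901 ≈ 99.01%


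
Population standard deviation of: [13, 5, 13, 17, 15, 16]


Mean = 79/6
  (13-79/6)²=1/36
  (5-79/6)²=2401/36
  (13-79/6)²=1/36
  (17-79/6)²=529/36
  (15-79/6)²=121/36
  (16-79/6)²=289/36
Σ(x-μ)² = 557/6
σ² = (557/6)/6 = 557/36

σ = √(557/36) ≈ 3.9335


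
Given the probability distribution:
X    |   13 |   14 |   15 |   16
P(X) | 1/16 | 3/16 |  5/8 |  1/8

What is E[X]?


E[X] = Σ x·P(X=x)
= (13)×(1/16) + (14)×(3/16) + (15)×(5/8) + (16)×(1/8)
= 237/16

E[X] = 237/16


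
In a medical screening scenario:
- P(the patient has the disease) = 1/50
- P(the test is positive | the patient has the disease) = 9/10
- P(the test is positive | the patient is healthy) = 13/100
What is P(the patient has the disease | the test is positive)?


Using Bayes' theorem:
P(A|B) = P(B|A)·P(A) / P(B)

P(the test is positive) = 9/10 × 1/50 + 13/100 × 49/50
= 9/500 + 637/5000 = 727/5000

P(the patient has the disease|the test is positive) = (9/500) / (727/5000) = 90/727

P(the patient has the disease|the test is positive) = 90/727 ≈ 12.38%


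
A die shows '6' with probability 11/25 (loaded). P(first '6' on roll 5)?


Geometric: P(X=5) = (1-p)^(k-1)×p = (14/25)^4×11/25 = 422576/9765625

P(X=5) = 422576/9765625 ≈ 4.33%


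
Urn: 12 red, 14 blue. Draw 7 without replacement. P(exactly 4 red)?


Hypergeometric: C(12,4)×C(14,3)/C(26,7)
= 495×364/657800 = 63/230

P(X=4) = 63/230 ≈ 27.39%


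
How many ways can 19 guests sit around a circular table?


Circular arrangements of 19 distinct objects: fix one position to break rotational symmetry.
(n-1)! = 18! = 6402373705728000

6402373705728000


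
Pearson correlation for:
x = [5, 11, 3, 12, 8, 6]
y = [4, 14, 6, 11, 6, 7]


n=6, Σx=45, Σy=48, Σxy=414, Σx²=399, Σy²=454
r = (6×414 - 45×48)/√((6×399 - 45²)(6×454 - 48²))
= 324/√(369×420) = 324/√154980 ≈ 324/393.6750 ≈ 0.8230

r ≈ 0.8230


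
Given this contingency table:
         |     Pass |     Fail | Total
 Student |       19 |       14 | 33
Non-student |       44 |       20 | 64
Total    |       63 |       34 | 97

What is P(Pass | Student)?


P(Pass | Student) = 19/(19+14) = 19/33

P(Pass|Student) = 19/33 ≈ 57.58%


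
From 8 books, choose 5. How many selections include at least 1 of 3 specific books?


Complement: C(8,5) - C(5,5) = 56 - 1 = 55

55


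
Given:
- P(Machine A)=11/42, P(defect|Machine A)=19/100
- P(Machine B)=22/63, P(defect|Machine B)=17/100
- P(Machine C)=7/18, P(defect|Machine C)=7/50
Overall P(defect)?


P(B) = Σ P(B|Aᵢ)×P(Aᵢ)
  19/100×11/42 = 209/4200
  17/100×22/63 = 187/3150
  7/50×7/18 = 49/900
Sum = 229/1400

P(defect) = 229/1400 ≈ 16.36%


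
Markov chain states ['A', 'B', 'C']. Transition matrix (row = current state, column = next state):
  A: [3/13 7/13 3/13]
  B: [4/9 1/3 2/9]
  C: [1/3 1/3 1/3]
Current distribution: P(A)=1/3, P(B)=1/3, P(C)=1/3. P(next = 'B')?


P(next=B) = Σᵢ P(now=i)×P(i→B)
= 1/3×7/13 + 1/3×1/3 + 1/3×1/3
= 7/39 + 1/9 + 1/9 = 47/117

P = 47/117 ≈ 0.4017


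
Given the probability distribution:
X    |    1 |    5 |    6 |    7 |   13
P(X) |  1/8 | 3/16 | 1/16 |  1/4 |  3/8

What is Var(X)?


E[X] = 129/16
E[X²] = 1323/16
Var(X) = E[X²] - (E[X])² = 1323/16 - 16641/256 = 4527/256

Var(X) = 4527/256 ≈ 17.6836


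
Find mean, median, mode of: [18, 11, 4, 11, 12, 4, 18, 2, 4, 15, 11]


Sorted: [2, 4, 4, 4, 11, 11, 11, 12, 15, 18, 18]
Mean = 110/11 = 10
Median = 11
Freq: {18: 2, 11: 3, 4: 3, 12: 1, 2: 1, 15: 1}
Mode: [4, 11]

Mean=10, Median=11, Mode=[4, 11]


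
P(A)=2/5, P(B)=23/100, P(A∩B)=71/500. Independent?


P(A)×P(B) = 23/250
P(A∩B) = 71/500
Not equal → NOT independent

No, not independent


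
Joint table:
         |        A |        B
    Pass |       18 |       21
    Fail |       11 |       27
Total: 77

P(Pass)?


P(Pass) = (18+21)/77 = 39/77

P(Pass) = 39/77 ≈ 50.65%


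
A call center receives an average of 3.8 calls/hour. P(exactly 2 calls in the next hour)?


Poisson(λ=3.8): P(X=2) = e^(-λ)×λ^k/k!
= e^(-3.8) × 3.8^2 / 2!
≈ 0.02237077186 × 14.44 / 2 ≈ 0.161517

P(X=2) ≈ 0.161517 ≈ 16.15%


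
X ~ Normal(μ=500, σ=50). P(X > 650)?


z = (650-500)/50 = 3.0
P(X > 650) = 1 - P(Z ≤ 3.0) = 1 - 0.9987 = 0.0013

P(X > 650) ≈ 0.0013


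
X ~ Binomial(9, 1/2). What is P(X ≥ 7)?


P(X ≥ 7) = Σ P(X=i) for i=7..9
P(X=7) = 9/128
P(X=8) = 9/512
P(X=9) = 1/512
Sum = 23/256

P(X ≥ 7) = 23/256 ≈ 8.98%


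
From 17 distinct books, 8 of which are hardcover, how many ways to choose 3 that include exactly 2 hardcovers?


Choose 2 of the 8 hardcovers and 1 of the other 9 books:
C(8,2)×C(9,1) = 28×9 = 252

252


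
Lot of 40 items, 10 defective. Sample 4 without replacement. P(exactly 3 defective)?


Hypergeometric: C(10,3)×C(30,1)/C(40,4)
= 120×30/91390 = 360/9139

P(X=3) = 360/9139 ≈ 3.94%


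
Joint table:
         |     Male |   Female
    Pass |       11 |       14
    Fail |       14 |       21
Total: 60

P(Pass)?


P(Pass) = (11+14)/60 = 25/60 = 5/12

P(Pass) = 5/12 ≈ 41.67%


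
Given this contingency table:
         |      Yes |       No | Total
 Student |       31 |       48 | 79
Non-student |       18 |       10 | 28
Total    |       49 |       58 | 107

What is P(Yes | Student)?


P(Yes | Student) = 31/(31+48) = 31/79

P(Yes|Student) = 31/79 ≈ 39.24%


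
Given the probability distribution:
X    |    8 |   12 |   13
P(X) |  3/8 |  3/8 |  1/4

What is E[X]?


E[X] = Σ x·P(X=x)
= (8)×(3/8) + (12)×(3/8) + (13)×(1/4)
= 43/4

E[X] = 43/4


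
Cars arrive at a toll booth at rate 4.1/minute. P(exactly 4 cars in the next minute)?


Poisson(λ=4.1): P(X=4) = e^(-λ)×λ^k/k!
= e^(-4.1) × 4.1^4 / 4!
≈ 0.0165726754 × 282.5761 / 24 ≈ 0.195127

P(X=4) ≈ 0.195127 ≈ 19.51%


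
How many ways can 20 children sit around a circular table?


Circular arrangements of 20 distinct objects: fix one position to break rotational symmetry.
(n-1)! = 19! = 121645100408832000

121645100408832000


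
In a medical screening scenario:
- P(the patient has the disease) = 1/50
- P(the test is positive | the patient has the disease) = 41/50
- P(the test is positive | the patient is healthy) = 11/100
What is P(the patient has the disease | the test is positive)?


Using Bayes' theorem:
P(A|B) = P(B|A)·P(A) / P(B)

P(the test is positive) = 41/50 × 1/50 + 11/100 × 49/50
= 41/2500 + 539/5000 = 621/5000

P(the patient has the disease|the test is positive) = (41/2500) / (621/5000) = 82/621

P(the patient has the disease|the test is positive) = 82/621 ≈ 13.20%


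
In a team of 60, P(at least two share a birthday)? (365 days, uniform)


P(all different) = Π(365-i)/365 for i=0..59
= 0.005877
P(match) = 1 - 0.005877 = 0.994123

P ≈ 0.9941 ≈ 99.41%


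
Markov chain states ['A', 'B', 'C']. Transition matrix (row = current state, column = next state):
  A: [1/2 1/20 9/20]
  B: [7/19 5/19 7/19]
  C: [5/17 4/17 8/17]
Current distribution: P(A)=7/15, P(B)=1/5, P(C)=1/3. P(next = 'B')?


P(next=B) = Σᵢ P(now=i)×P(i→B)
= 7/15×1/20 + 1/5×5/19 + 1/3×4/17
= 7/300 + 1/19 + 4/51 = 4987/32300

P = 4987/32300 ≈ 0.1544


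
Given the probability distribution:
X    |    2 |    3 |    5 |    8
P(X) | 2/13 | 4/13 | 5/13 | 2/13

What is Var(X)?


E[X] = 57/13
E[X²] = 297/13
Var(X) = E[X²] - (E[X])² = 297/13 - 3249/169 = 612/169

Var(X) = 612/169 ≈ 3.6213


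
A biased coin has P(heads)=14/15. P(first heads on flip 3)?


Geometric: P(X=3) = (1-p)^(k-1)×p = (1/15)^2×14/15 = 14/3375

P(X=3) = 14/3375 ≈ 0.41%


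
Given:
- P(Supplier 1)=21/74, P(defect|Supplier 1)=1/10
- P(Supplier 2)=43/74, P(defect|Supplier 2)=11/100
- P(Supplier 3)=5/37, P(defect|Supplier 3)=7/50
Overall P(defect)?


P(B) = Σ P(B|Aᵢ)×P(Aᵢ)
  1/10×21/74 = 21/740
  11/100×43/74 = 473/7400
  7/50×5/37 = 7/370
Sum = 823/7400

P(defect) = 823/7400 ≈ 11.12%


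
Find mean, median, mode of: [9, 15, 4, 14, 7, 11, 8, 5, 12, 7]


Sorted: [4, 5, 7, 7, 8, 9, 11, 12, 14, 15]
Mean = 92/10 = 46/5
Median = 17/2
Freq: {9: 1, 15: 1, 4: 1, 14: 1, 7: 2, 11: 1, 8: 1, 5: 1, 12: 1}
Mode: [7]

Mean=46/5, Median=17/2, Mode=7


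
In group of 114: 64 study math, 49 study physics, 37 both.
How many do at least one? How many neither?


|A∪B| = 64+49-37 = 76
Neither = 114-76 = 38

At least one: 76; Neither: 38


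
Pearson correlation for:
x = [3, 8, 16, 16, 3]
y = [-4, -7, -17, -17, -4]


n=5, Σx=46, Σy=-49, Σxy=-624, Σx²=594, Σy²=659
r = (5×(-624) - 46×(-49))/√((5×594 - 46²)(5×659 - (-49)²))
= -866/√(854×894) = -866/√763476 ≈ -866/873.7711 ≈ -0.9911

r ≈ -0.9911


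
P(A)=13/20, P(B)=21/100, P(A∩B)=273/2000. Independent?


P(A)×P(B) = 273/2000
P(A∩B) = 273/2000
Equal ✓ → Independent

Yes, independent


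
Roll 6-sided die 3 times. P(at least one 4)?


P(no 4)^3 = (5/6)^3 = 125/216
P(≥1) = 1 - 125/216 = 91/216

P = 91/216 ≈ 42.13%


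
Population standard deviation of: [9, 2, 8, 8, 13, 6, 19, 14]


Mean = 79/8
  (9-79/8)²=49/64
  (2-79/8)²=3969/64
  (8-79/8)²=225/64
  (8-79/8)²=225/64
  (13-79/8)²=625/64
  (6-79/8)²=961/64
  (19-79/8)²=5329/64
  (14-79/8)²=1089/64
Σ(x-μ)² = 1559/8
σ² = (1559/8)/8 = 1559/64

σ = √(1559/64) ≈ 4.9355


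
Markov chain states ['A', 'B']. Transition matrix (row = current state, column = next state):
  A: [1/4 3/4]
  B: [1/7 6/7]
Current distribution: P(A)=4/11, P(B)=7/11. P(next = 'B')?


P(next=B) = Σᵢ P(now=i)×P(i→B)
= 4/11×3/4 + 7/11×6/7
= 3/11 + 6/11 = 9/11

P = 9/11 ≈ 0.8182


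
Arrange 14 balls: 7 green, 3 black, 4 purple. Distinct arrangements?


14!/(7!×3!×4!) = 120120

120120


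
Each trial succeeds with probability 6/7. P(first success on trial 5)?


Geometric: P(X=5) = (1-p)^(k-1)×p = (1/7)^4×6/7 = 6/16807

P(X=5) = 6/16807 ≈ 0.04%


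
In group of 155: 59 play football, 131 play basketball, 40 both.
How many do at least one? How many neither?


|A∪B| = 59+131-40 = 150
Neither = 155-150 = 5

At least one: 150; Neither: 5


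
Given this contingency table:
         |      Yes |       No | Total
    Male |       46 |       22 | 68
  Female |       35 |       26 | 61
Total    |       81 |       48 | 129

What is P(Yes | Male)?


P(Yes | Male) = 46/(46+22) = 46/68 = 23/34

P(Yes|Male) = 23/34 ≈ 67.65%


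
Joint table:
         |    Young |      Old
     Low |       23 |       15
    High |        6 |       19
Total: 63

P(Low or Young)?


P(Low∨Young) = P(Low) + P(Young) - P(Low∧Young)
= (38 + 29 - 23)/63 = 44/63

P = 44/63 ≈ 69.84%


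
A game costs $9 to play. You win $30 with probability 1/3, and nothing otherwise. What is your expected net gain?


E[gain] = (30-9)×1/3 + (-9)×2/3
= 7 - 6 = 1

Expected net gain = $1 ≈ $1.00


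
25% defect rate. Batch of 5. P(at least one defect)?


P(all good) = (3/4)^5 = 243/1024
P(≥1 defect) = 781/1024

P = 781/1024 ≈ 76.27%


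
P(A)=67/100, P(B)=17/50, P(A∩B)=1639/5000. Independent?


P(A)×P(B) = 1139/5000
P(A∩B) = 1639/5000
Not equal → NOT independent

No, not independent


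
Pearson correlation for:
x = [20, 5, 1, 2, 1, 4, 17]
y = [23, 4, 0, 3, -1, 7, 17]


n=7, Σx=50, Σy=53, Σxy=802, Σx²=736, Σy²=893
r = (7×802 - 50×53)/√((7×736 - 50²)(7×893 - 53²))
= 2964/√(2652×3442) = 2964/√9128184 ≈ 2964/3021.2885 ≈ 0.9810

r ≈ 0.9810


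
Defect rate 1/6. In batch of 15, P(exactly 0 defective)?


Binomial: P(X=0) = C(15,0)×p^0×(1-p)^15
= 1 × 1 × 30517578125/470184984576 = 30517578125/470184984576

P(X=0) = 30517578125/470184984576 ≈ 6.49%


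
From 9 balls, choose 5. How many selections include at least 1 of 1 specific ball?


Complement: C(9,5) - C(8,5) = 126 - 56 = 70

70


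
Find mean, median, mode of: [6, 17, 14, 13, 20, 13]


Sorted: [6, 13, 13, 14, 17, 20]
Mean = 83/6
Median = 27/2
Freq: {6: 1, 17: 1, 14: 1, 13: 2, 20: 1}
Mode: [13]

Mean=83/6, Median=27/2, Mode=13


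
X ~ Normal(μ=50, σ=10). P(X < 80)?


z = (80-50)/10 = 3.0
P(Z < 3.0) = 0.9987

P(X < 80) ≈ 0.9987


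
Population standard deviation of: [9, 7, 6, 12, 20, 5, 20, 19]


Mean = 98/8 = 49/4
  (9-49/4)²=169/16
  (7-49/4)²=441/16
  (6-49/4)²=625/16
  (12-49/4)²=1/16
  (20-49/4)²=961/16
  (5-49/4)²=841/16
  (20-49/4)²=961/16
  (19-49/4)²=729/16
Σ(x-μ)² = 591/2
σ² = (591/2)/8 = 591/16

σ = √(591/16) ≈ 6.0776


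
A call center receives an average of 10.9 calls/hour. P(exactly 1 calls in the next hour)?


Poisson(λ=10.9): P(X=1) = e^(-λ)×λ^k/k!
= e^(-10.9) × 10.9^1 / 1!
≈ 1.8458234e-05 × 10.9 / 1 ≈ 0.000201

P(X=1) ≈ 0.000201 ≈ 0.02%


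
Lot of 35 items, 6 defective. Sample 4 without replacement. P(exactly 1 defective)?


Hypergeometric: C(6,1)×C(29,3)/C(35,4)
= 6×3654/52360 = 783/1870

P(X=1) = 783/1870 ≈ 41.87%


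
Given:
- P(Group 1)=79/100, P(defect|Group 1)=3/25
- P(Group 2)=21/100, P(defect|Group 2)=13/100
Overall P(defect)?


P(B) = Σ P(B|Aᵢ)×P(Aᵢ)
  3/25×79/100 = 237/2500
  13/100×21/100 = 273/10000
Sum = 1221/10000

P(defect) = 1221/10000 ≈ 12.21%


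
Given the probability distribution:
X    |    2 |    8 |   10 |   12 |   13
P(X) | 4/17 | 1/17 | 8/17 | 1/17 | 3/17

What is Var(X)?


E[X] = 147/17
E[X²] = 1531/17
Var(X) = E[X²] - (E[X])² = 1531/17 - 21609/289 = 4418/289

Var(X) = 4418/289 ≈ 15.2872


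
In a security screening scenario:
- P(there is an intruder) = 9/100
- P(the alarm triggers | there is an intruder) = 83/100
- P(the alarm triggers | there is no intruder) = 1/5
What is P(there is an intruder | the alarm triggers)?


Using Bayes' theorem:
P(A|B) = P(B|A)·P(A) / P(B)

P(the alarm triggers) = 83/100 × 9/100 + 1/5 × 91/100
= 747/10000 + 91/500 = 2567/10000

P(there is an intruder|the alarm triggers) = (747/10000) / (2567/10000) = 747/2567

P(there is an intruder|the alarm triggers) = 747/2567 ≈ 29.10%


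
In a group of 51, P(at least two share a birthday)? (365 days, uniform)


P(all different) = Π(365-i)/365 for i=0..50
= 0.025568
P(match) = 1 - 0.025568 = 0.974432

P ≈ 0.9744 ≈ 97.44%


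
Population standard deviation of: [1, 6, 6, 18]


Mean = 31/4
  (1-31/4)²=729/16
  (6-31/4)²=49/16
  (6-31/4)²=49/16
  (18-31/4)²=1681/16
Σ(x-μ)² = 627/4
σ² = (627/4)/4 = 627/16

σ = √(627/16) ≈ 6.2600


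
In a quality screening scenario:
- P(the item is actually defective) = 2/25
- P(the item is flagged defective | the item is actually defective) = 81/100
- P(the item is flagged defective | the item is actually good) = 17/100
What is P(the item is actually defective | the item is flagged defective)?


Using Bayes' theorem:
P(A|B) = P(B|A)·P(A) / P(B)

P(the item is flagged defective) = 81/100 × 2/25 + 17/100 × 23/25
= 81/1250 + 391/2500 = 553/2500

P(the item is actually defective|the item is flagged defective) = (81/1250) / (553/2500) = 162/553

P(the item is actually defective|the item is flagged defective) = 162/553 ≈ 29.29%


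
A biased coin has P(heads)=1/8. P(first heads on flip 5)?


Geometric: P(X=5) = (1-p)^(k-1)×p = (7/8)^4×1/8 = 2401/32768

P(X=5) = 2401/32768 ≈ 7.33%


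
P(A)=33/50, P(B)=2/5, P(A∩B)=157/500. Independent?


P(A)×P(B) = 33/125
P(A∩B) = 157/500
Not equal → NOT independent

No, not independent


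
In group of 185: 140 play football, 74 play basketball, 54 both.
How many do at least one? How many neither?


|A∪B| = 140+74-54 = 160
Neither = 185-160 = 25

At least one: 160; Neither: 25


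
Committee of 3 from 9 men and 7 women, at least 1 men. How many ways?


Count by #men:
  1M,2W: C(9,1)×C(7,2)=189
  2M,1W: C(9,2)×C(7,1)=252
  3M,0W: C(9,3)×C(7,0)=84
Total = 525

525


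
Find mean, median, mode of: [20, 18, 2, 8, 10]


Sorted: [2, 8, 10, 18, 20]
Mean = 58/5
Median = 10
Freq: {20: 1, 18: 1, 2: 1, 8: 1, 10: 1}
Mode: No mode

Mean=58/5, Median=10, Mode=No mode


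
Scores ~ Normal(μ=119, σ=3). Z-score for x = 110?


z = (x - μ)/σ = (110 - 119)/3 = -3.0

z = -3.0


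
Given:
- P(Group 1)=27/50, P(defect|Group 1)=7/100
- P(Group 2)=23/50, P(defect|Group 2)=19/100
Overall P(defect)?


P(B) = Σ P(B|Aᵢ)×P(Aᵢ)
  7/100×27/50 = 189/5000
  19/100×23/50 = 437/5000
Sum = 313/2500

P(defect) = 313/2500 ≈ 12.52%


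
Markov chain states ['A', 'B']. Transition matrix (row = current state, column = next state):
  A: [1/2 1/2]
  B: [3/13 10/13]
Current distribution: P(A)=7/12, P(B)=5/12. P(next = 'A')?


P(next=A) = Σᵢ P(now=i)×P(i→A)
= 7/12×1/2 + 5/12×3/13
= 7/24 + 5/52 = 121/312

P = 121/312 ≈ 0.3878


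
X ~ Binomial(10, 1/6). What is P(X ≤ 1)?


P(X ≤ 1) = Σ P(X=i) for i=0..1
P(X=0) = 9765625/60466176
P(X=1) = 9765625/30233088
Sum = 9765625/20155392

P(X ≤ 1) = 9765625/20155392 ≈ 48.45%


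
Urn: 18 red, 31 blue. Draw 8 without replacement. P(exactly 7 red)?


Hypergeometric: C(18,7)×C(31,1)/C(49,8)
= 31824×31/450978066 = 54808/25054337

P(X=7) = 54808/25054337 ≈ 0.22%


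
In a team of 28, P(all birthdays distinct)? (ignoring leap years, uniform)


P(all different) = Π(365-i)/365 for i=0..27
= (365/365)×(364/365)×...×(338/365)
= 0.345539

P ≈ 0.3455 ≈ 34.55%


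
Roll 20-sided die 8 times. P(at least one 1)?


P(no 1)^8 = (19/20)^8 = 16983563041/25600000000
P(≥1) = 1 - 16983563041/25600000000 = 8616436959/25600000000

P = 8616436959/25600000000 ≈ 33.66%
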